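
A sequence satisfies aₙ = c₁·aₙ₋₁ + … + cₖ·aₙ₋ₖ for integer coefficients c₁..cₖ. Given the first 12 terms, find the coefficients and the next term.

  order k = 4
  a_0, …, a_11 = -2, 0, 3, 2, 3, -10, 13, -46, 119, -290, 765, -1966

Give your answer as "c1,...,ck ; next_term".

  a_4 = -2·2 + 1·3 + -2·0 + -2·-2 = 3
  a_5 = -2·3 + 1·2 + -2·3 + -2·0 = -10
  a_6 = -2·-10 + 1·3 + -2·2 + -2·3 = 13
  a_7 = -2·13 + 1·-10 + -2·3 + -2·2 = -46
  a_8 = -2·-46 + 1·13 + -2·-10 + -2·3 = 119
  a_9 = -2·119 + 1·-46 + -2·13 + -2·-10 = -290
  a_10 = -2·-290 + 1·119 + -2·-46 + -2·13 = 765
  a_11 = -2·765 + 1·-290 + -2·119 + -2·-46 = -1966
  a_12 = -2·-1966 + 1·765 + -2·-290 + -2·119 = 5039

-2,1,-2,-2 ; 5039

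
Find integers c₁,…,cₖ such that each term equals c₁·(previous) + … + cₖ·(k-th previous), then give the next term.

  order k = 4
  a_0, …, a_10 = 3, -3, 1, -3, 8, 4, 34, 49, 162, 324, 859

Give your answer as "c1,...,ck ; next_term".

  a_4 = 2·-3 + 2·1 + -3·-3 + 1·3 = 8
  a_5 = 2·8 + 2·-3 + -3·1 + 1·-3 = 4
  a_6 = 2·4 + 2·8 + -3·-3 + 1·1 = 34
  a_7 = 2·34 + 2·4 + -3·8 + 1·-3 = 49
  a_8 = 2·49 + 2·34 + -3·4 + 1·8 = 162
  a_9 = 2·162 + 2·49 + -3·34 + 1·4 = 324
  a_10 = 2·324 + 2·162 + -3·49 + 1·34 = 859
  a_11 = 2·859 + 2·324 + -3·162 + 1·49 = 1929

2,2,-3,1 ; 1929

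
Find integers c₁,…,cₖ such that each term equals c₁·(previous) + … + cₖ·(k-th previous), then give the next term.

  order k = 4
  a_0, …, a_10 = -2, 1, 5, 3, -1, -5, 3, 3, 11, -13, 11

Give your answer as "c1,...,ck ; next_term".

  a_4 = 0·3 + 1·5 + -2·1 + 2·-2 = -1
  a_5 = 0·-1 + 1·3 + -2·5 + 2·1 = -5
  a_6 = 0·-5 + 1·-1 + -2·3 + 2·5 = 3
  a_7 = 0·3 + 1·-5 + -2·-1 + 2·3 = 3
  a_8 = 0·3 + 1·3 + -2·-5 + 2·-1 = 11
  a_9 = 0·11 + 1·3 + -2·3 + 2·-5 = -13
  a_10 = 0·-13 + 1·11 + -2·3 + 2·3 = 11
  a_11 = 0·11 + 1·-13 + -2·11 + 2·3 = -29

0,1,-2,2 ; -29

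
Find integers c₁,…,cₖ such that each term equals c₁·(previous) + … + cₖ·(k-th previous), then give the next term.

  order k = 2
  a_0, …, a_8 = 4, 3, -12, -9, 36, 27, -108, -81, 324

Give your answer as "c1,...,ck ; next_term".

  a_2 = 0·3 + -3·4 = -12
  a_3 = 0·-12 + -3·3 = -9
  a_4 = 0·-9 + -3·-12 = 36
  a_5 = 0·36 + -3·-9 = 27
  a_6 = 0·27 + -3·36 = -108
  a_7 = 0·-108 + -3·27 = -81
  a_8 = 0·-81 + -3·-108 = 324
  a_9 = 0·324 + -3·-81 = 243

0,-3 ; 243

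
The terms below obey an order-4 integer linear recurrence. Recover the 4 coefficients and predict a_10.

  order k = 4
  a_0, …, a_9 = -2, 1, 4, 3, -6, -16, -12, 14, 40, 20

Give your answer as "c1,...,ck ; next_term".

2,-2,0,2 ; -64

  a_4 = 2·3 + -2·4 + 0·1 + 2·-2 = -6
  a_5 = 2·-6 + -2·3 + 0·4 + 2·1 = -16
  a_6 = 2·-16 + -2·-6 + 0·3 + 2·4 = -12
  a_7 = 2·-12 + -2·-16 + 0·-6 + 2·3 = 14
  a_8 = 2·14 + -2·-12 + 0·-16 + 2·-6 = 40
  a_9 = 2·40 + -2·14 + 0·-12 + 2·-16 = 20
  a_10 = 2·20 + -2·40 + 0·14 + 2·-12 = -64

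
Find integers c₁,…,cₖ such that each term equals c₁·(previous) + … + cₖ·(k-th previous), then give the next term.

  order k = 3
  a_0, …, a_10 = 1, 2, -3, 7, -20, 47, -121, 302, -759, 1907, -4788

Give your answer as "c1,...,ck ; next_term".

  a_3 = -1·-3 + 3·2 + -2·1 = 7
  a_4 = -1·7 + 3·-3 + -2·2 = -20
  a_5 = -1·-20 + 3·7 + -2·-3 = 47
  a_6 = -1·47 + 3·-20 + -2·7 = -121
  a_7 = -1·-121 + 3·47 + -2·-20 = 302
  a_8 = -1·302 + 3·-121 + -2·47 = -759
  a_9 = -1·-759 + 3·302 + -2·-121 = 1907
  a_10 = -1·1907 + 3·-759 + -2·302 = -4788
  a_11 = -1·-4788 + 3·1907 + -2·-759 = 12027

-1,3,-2 ; 12027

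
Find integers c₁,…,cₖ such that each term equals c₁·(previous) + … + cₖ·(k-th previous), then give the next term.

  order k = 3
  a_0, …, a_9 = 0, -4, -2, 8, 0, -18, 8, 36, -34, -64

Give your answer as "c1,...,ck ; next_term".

  a_3 = 0·-2 + -2·-4 + 1·0 = 8
  a_4 = 0·8 + -2·-2 + 1·-4 = 0
  a_5 = 0·0 + -2·8 + 1·-2 = -18
  a_6 = 0·-18 + -2·0 + 1·8 = 8
  a_7 = 0·8 + -2·-18 + 1·0 = 36
  a_8 = 0·36 + -2·8 + 1·-18 = -34
  a_9 = 0·-34 + -2·36 + 1·8 = -64
  a_10 = 0·-64 + -2·-34 + 1·36 = 104

0,-2,1 ; 104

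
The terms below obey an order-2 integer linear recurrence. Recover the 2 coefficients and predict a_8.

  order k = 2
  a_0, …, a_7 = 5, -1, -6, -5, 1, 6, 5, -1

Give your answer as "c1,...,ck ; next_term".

  a_2 = 1·-1 + -1·5 = -6
  a_3 = 1·-6 + -1·-1 = -5
  a_4 = 1·-5 + -1·-6 = 1
  a_5 = 1·1 + -1·-5 = 6
  a_6 = 1·6 + -1·1 = 5
  a_7 = 1·5 + -1·6 = -1
  a_8 = 1·-1 + -1·5 = -6

1,-1 ; -6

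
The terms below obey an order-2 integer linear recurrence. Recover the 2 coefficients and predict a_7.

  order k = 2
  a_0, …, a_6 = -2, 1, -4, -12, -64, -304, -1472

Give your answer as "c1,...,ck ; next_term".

  a_2 = 4·1 + 4·-2 = -4
  a_3 = 4·-4 + 4·1 = -12
  a_4 = 4·-12 + 4·-4 = -64
  a_5 = 4·-64 + 4·-12 = -304
  a_6 = 4·-304 + 4·-64 = -1472
  a_7 = 4·-1472 + 4·-304 = -7104

4,4 ; -7104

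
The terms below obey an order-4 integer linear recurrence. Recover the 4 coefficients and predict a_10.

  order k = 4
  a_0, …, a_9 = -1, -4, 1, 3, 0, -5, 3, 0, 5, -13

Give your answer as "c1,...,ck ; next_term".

-1,0,-1,1 ; 16

  a_4 = -1·3 + 0·1 + -1·-4 + 1·-1 = 0
  a_5 = -1·0 + 0·3 + -1·1 + 1·-4 = -5
  a_6 = -1·-5 + 0·0 + -1·3 + 1·1 = 3
  a_7 = -1·3 + 0·-5 + -1·0 + 1·3 = 0
  a_8 = -1·0 + 0·3 + -1·-5 + 1·0 = 5
  a_9 = -1·5 + 0·0 + -1·3 + 1·-5 = -13
  a_10 = -1·-13 + 0·5 + -1·0 + 1·3 = 16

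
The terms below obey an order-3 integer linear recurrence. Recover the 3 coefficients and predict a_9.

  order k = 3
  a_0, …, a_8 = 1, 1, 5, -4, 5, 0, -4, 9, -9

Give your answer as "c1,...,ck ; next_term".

-1,0,1 ; 5

  a_3 = -1·5 + 0·1 + 1·1 = -4
  a_4 = -1·-4 + 0·5 + 1·1 = 5
  a_5 = -1·5 + 0·-4 + 1·5 = 0
  a_6 = -1·0 + 0·5 + 1·-4 = -4
  a_7 = -1·-4 + 0·0 + 1·5 = 9
  a_8 = -1·9 + 0·-4 + 1·0 = -9
  a_9 = -1·-9 + 0·9 + 1·-4 = 5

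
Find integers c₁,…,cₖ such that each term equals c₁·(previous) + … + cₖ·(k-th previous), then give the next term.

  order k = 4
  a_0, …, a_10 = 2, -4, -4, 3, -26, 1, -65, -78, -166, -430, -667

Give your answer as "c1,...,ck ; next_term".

0,3,3,-1 ; -1710

  a_4 = 0·3 + 3·-4 + 3·-4 + -1·2 = -26
  a_5 = 0·-26 + 3·3 + 3·-4 + -1·-4 = 1
  a_6 = 0·1 + 3·-26 + 3·3 + -1·-4 = -65
  a_7 = 0·-65 + 3·1 + 3·-26 + -1·3 = -78
  a_8 = 0·-78 + 3·-65 + 3·1 + -1·-26 = -166
  a_9 = 0·-166 + 3·-78 + 3·-65 + -1·1 = -430
  a_10 = 0·-430 + 3·-166 + 3·-78 + -1·-65 = -667
  a_11 = 0·-667 + 3·-430 + 3·-166 + -1·-78 = -1710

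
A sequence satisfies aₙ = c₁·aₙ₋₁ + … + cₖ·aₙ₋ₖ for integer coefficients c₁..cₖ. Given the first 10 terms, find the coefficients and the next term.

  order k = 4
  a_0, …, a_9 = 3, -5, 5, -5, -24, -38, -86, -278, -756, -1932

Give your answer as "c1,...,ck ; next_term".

2,0,4,2 ; -5148

  a_4 = 2·-5 + 0·5 + 4·-5 + 2·3 = -24
  a_5 = 2·-24 + 0·-5 + 4·5 + 2·-5 = -38
  a_6 = 2·-38 + 0·-24 + 4·-5 + 2·5 = -86
  a_7 = 2·-86 + 0·-38 + 4·-24 + 2·-5 = -278
  a_8 = 2·-278 + 0·-86 + 4·-38 + 2·-24 = -756
  a_9 = 2·-756 + 0·-278 + 4·-86 + 2·-38 = -1932
  a_10 = 2·-1932 + 0·-756 + 4·-278 + 2·-86 = -5148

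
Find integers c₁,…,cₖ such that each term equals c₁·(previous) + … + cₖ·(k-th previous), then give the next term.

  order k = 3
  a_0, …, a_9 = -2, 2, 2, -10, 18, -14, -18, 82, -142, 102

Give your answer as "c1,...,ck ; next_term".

  a_3 = -2·2 + -2·2 + 1·-2 = -10
  a_4 = -2·-10 + -2·2 + 1·2 = 18
  a_5 = -2·18 + -2·-10 + 1·2 = -14
  a_6 = -2·-14 + -2·18 + 1·-10 = -18
  a_7 = -2·-18 + -2·-14 + 1·18 = 82
  a_8 = -2·82 + -2·-18 + 1·-14 = -142
  a_9 = -2·-142 + -2·82 + 1·-18 = 102
  a_10 = -2·102 + -2·-142 + 1·82 = 162

-2,-2,1 ; 162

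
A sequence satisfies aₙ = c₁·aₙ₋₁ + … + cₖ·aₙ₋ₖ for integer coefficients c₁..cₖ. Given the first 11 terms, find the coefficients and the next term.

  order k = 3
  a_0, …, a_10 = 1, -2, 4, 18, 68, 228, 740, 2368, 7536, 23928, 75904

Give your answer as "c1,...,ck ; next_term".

4,-2,-2 ; 240688

  a_3 = 4·4 + -2·-2 + -2·1 = 18
  a_4 = 4·18 + -2·4 + -2·-2 = 68
  a_5 = 4·68 + -2·18 + -2·4 = 228
  a_6 = 4·228 + -2·68 + -2·18 = 740
  a_7 = 4·740 + -2·228 + -2·68 = 2368
  a_8 = 4·2368 + -2·740 + -2·228 = 7536
  a_9 = 4·7536 + -2·2368 + -2·740 = 23928
  a_10 = 4·23928 + -2·7536 + -2·2368 = 75904
  a_11 = 4·75904 + -2·23928 + -2·7536 = 240688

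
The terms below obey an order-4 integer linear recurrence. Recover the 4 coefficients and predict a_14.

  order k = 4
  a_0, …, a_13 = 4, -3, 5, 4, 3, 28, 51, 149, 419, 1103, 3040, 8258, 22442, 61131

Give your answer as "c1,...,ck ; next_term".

2,2,1,-3 ; 166284

  a_4 = 2·4 + 2·5 + 1·-3 + -3·4 = 3
  a_5 = 2·3 + 2·4 + 1·5 + -3·-3 = 28
  a_6 = 2·28 + 2·3 + 1·4 + -3·5 = 51
  a_7 = 2·51 + 2·28 + 1·3 + -3·4 = 149
  a_8 = 2·149 + 2·51 + 1·28 + -3·3 = 419
  a_9 = 2·419 + 2·149 + 1·51 + -3·28 = 1103
  a_10 = 2·1103 + 2·419 + 1·149 + -3·51 = 3040
  a_11 = 2·3040 + 2·1103 + 1·419 + -3·149 = 8258
  a_12 = 2·8258 + 2·3040 + 1·1103 + -3·419 = 22442
  a_13 = 2·22442 + 2·8258 + 1·3040 + -3·1103 = 61131
  a_14 = 2·61131 + 2·22442 + 1·8258 + -3·3040 = 166284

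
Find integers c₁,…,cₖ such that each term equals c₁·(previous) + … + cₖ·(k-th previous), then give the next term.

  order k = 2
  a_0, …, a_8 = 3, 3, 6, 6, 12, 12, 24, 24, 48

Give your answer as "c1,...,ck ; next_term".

0,2 ; 48

  a_2 = 0·3 + 2·3 = 6
  a_3 = 0·6 + 2·3 = 6
  a_4 = 0·6 + 2·6 = 12
  a_5 = 0·12 + 2·6 = 12
  a_6 = 0·12 + 2·12 = 24
  a_7 = 0·24 + 2·12 = 24
  a_8 = 0·24 + 2·24 = 48
  a_9 = 0·48 + 2·24 = 48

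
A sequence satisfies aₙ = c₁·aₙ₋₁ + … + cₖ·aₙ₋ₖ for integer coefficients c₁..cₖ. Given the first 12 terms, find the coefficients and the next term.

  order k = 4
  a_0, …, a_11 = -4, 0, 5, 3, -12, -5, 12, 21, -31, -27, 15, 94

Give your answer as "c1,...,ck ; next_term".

  a_4 = 0·3 + 0·5 + -1·0 + 3·-4 = -12
  a_5 = 0·-12 + 0·3 + -1·5 + 3·0 = -5
  a_6 = 0·-5 + 0·-12 + -1·3 + 3·5 = 12
  a_7 = 0·12 + 0·-5 + -1·-12 + 3·3 = 21
  a_8 = 0·21 + 0·12 + -1·-5 + 3·-12 = -31
  a_9 = 0·-31 + 0·21 + -1·12 + 3·-5 = -27
  a_10 = 0·-27 + 0·-31 + -1·21 + 3·12 = 15
  a_11 = 0·15 + 0·-27 + -1·-31 + 3·21 = 94
  a_12 = 0·94 + 0·15 + -1·-27 + 3·-31 = -66

0,0,-1,3 ; -66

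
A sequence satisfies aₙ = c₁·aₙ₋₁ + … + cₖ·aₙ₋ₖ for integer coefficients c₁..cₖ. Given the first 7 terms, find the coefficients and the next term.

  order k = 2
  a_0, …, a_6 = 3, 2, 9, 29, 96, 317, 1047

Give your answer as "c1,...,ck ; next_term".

3,1 ; 3458

  a_2 = 3·2 + 1·3 = 9
  a_3 = 3·9 + 1·2 = 29
  a_4 = 3·29 + 1·9 = 96
  a_5 = 3·96 + 1·29 = 317
  a_6 = 3·317 + 1·96 = 1047
  a_7 = 3·1047 + 1·317 = 3458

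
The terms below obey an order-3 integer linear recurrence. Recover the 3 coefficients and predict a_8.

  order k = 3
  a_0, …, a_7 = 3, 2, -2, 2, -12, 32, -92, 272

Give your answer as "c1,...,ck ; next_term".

-2,2,-2 ; -792

  a_3 = -2·-2 + 2·2 + -2·3 = 2
  a_4 = -2·2 + 2·-2 + -2·2 = -12
  a_5 = -2·-12 + 2·2 + -2·-2 = 32
  a_6 = -2·32 + 2·-12 + -2·2 = -92
  a_7 = -2·-92 + 2·32 + -2·-12 = 272
  a_8 = -2·272 + 2·-92 + -2·32 = -792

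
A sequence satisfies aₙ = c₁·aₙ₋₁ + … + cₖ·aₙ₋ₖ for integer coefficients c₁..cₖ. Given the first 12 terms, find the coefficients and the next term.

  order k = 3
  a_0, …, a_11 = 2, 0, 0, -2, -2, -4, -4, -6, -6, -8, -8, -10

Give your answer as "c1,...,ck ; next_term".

  a_3 = 1·0 + 1·0 + -1·2 = -2
  a_4 = 1·-2 + 1·0 + -1·0 = -2
  a_5 = 1·-2 + 1·-2 + -1·0 = -4
  a_6 = 1·-4 + 1·-2 + -1·-2 = -4
  a_7 = 1·-4 + 1·-4 + -1·-2 = -6
  a_8 = 1·-6 + 1·-4 + -1·-4 = -6
  a_9 = 1·-6 + 1·-6 + -1·-4 = -8
  a_10 = 1·-8 + 1·-6 + -1·-6 = -8
  a_11 = 1·-8 + 1·-8 + -1·-6 = -10
  a_12 = 1·-10 + 1·-8 + -1·-8 = -10

1,1,-1 ; -10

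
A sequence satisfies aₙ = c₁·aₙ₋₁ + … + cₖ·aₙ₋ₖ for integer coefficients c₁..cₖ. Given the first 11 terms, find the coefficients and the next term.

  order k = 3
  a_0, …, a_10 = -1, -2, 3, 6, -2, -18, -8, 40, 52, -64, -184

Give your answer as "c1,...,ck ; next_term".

  a_3 = 0·3 + -2·-2 + -2·-1 = 6
  a_4 = 0·6 + -2·3 + -2·-2 = -2
  a_5 = 0·-2 + -2·6 + -2·3 = -18
  a_6 = 0·-18 + -2·-2 + -2·6 = -8
  a_7 = 0·-8 + -2·-18 + -2·-2 = 40
  a_8 = 0·40 + -2·-8 + -2·-18 = 52
  a_9 = 0·52 + -2·40 + -2·-8 = -64
  a_10 = 0·-64 + -2·52 + -2·40 = -184
  a_11 = 0·-184 + -2·-64 + -2·52 = 24

0,-2,-2 ; 24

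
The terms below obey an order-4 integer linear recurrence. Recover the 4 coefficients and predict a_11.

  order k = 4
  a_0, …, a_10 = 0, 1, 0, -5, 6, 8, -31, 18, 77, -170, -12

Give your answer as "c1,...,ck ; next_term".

-1,-3,1,-1 ; 581

  a_4 = -1·-5 + -3·0 + 1·1 + -1·0 = 6
  a_5 = -1·6 + -3·-5 + 1·0 + -1·1 = 8
  a_6 = -1·8 + -3·6 + 1·-5 + -1·0 = -31
  a_7 = -1·-31 + -3·8 + 1·6 + -1·-5 = 18
  a_8 = -1·18 + -3·-31 + 1·8 + -1·6 = 77
  a_9 = -1·77 + -3·18 + 1·-31 + -1·8 = -170
  a_10 = -1·-170 + -3·77 + 1·18 + -1·-31 = -12
  a_11 = -1·-12 + -3·-170 + 1·77 + -1·18 = 581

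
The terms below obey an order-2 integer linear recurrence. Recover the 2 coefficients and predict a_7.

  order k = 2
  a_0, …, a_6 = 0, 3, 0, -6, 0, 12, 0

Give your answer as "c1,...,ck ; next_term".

  a_2 = 0·3 + -2·0 = 0
  a_3 = 0·0 + -2·3 = -6
  a_4 = 0·-6 + -2·0 = 0
  a_5 = 0·0 + -2·-6 = 12
  a_6 = 0·12 + -2·0 = 0
  a_7 = 0·0 + -2·12 = -24

0,-2 ; -24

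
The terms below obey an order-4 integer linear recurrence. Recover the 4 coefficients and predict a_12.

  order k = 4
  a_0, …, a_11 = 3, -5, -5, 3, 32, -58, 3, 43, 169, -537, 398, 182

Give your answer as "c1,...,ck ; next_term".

-2,-3,-4,1 ; 759

  a_4 = -2·3 + -3·-5 + -4·-5 + 1·3 = 32
  a_5 = -2·32 + -3·3 + -4·-5 + 1·-5 = -58
  a_6 = -2·-58 + -3·32 + -4·3 + 1·-5 = 3
  a_7 = -2·3 + -3·-58 + -4·32 + 1·3 = 43
  a_8 = -2·43 + -3·3 + -4·-58 + 1·32 = 169
  a_9 = -2·169 + -3·43 + -4·3 + 1·-58 = -537
  a_10 = -2·-537 + -3·169 + -4·43 + 1·3 = 398
  a_11 = -2·398 + -3·-537 + -4·169 + 1·43 = 182
  a_12 = -2·182 + -3·398 + -4·-537 + 1·169 = 759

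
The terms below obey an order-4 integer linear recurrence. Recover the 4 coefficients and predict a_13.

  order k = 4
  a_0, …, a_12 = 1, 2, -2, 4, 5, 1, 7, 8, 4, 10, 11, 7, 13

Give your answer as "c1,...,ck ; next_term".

1,0,1,-1 ; 14

  a_4 = 1·4 + 0·-2 + 1·2 + -1·1 = 5
  a_5 = 1·5 + 0·4 + 1·-2 + -1·2 = 1
  a_6 = 1·1 + 0·5 + 1·4 + -1·-2 = 7
  a_7 = 1·7 + 0·1 + 1·5 + -1·4 = 8
  a_8 = 1·8 + 0·7 + 1·1 + -1·5 = 4
  a_9 = 1·4 + 0·8 + 1·7 + -1·1 = 10
  a_10 = 1·10 + 0·4 + 1·8 + -1·7 = 11
  a_11 = 1·11 + 0·10 + 1·4 + -1·8 = 7
  a_12 = 1·7 + 0·11 + 1·10 + -1·4 = 13
  a_13 = 1·13 + 0·7 + 1·11 + -1·10 = 14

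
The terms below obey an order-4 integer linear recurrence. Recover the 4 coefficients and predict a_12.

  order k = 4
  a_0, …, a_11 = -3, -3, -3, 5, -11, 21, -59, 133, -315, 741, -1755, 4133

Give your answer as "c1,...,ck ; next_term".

-1,2,-2,2 ; -9755

  a_4 = -1·5 + 2·-3 + -2·-3 + 2·-3 = -11
  a_5 = -1·-11 + 2·5 + -2·-3 + 2·-3 = 21
  a_6 = -1·21 + 2·-11 + -2·5 + 2·-3 = -59
  a_7 = -1·-59 + 2·21 + -2·-11 + 2·5 = 133
  a_8 = -1·133 + 2·-59 + -2·21 + 2·-11 = -315
  a_9 = -1·-315 + 2·133 + -2·-59 + 2·21 = 741
  a_10 = -1·741 + 2·-315 + -2·133 + 2·-59 = -1755
  a_11 = -1·-1755 + 2·741 + -2·-315 + 2·133 = 4133
  a_12 = -1·4133 + 2·-1755 + -2·741 + 2·-315 = -9755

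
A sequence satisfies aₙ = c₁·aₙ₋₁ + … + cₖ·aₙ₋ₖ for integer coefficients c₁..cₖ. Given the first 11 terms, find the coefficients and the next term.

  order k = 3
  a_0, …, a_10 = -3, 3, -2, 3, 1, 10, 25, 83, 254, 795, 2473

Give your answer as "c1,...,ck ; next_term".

3,1,-2 ; 7706

  a_3 = 3·-2 + 1·3 + -2·-3 = 3
  a_4 = 3·3 + 1·-2 + -2·3 = 1
  a_5 = 3·1 + 1·3 + -2·-2 = 10
  a_6 = 3·10 + 1·1 + -2·3 = 25
  a_7 = 3·25 + 1·10 + -2·1 = 83
  a_8 = 3·83 + 1·25 + -2·10 = 254
  a_9 = 3·254 + 1·83 + -2·25 = 795
  a_10 = 3·795 + 1·254 + -2·83 = 2473
  a_11 = 3·2473 + 1·795 + -2·254 = 7706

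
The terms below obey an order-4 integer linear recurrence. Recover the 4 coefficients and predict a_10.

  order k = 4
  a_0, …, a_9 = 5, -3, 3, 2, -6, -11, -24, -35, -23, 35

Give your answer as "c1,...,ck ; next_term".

2,-1,-1,-2 ; 176

  a_4 = 2·2 + -1·3 + -1·-3 + -2·5 = -6
  a_5 = 2·-6 + -1·2 + -1·3 + -2·-3 = -11
  a_6 = 2·-11 + -1·-6 + -1·2 + -2·3 = -24
  a_7 = 2·-24 + -1·-11 + -1·-6 + -2·2 = -35
  a_8 = 2·-35 + -1·-24 + -1·-11 + -2·-6 = -23
  a_9 = 2·-23 + -1·-35 + -1·-24 + -2·-11 = 35
  a_10 = 2·35 + -1·-23 + -1·-35 + -2·-24 = 176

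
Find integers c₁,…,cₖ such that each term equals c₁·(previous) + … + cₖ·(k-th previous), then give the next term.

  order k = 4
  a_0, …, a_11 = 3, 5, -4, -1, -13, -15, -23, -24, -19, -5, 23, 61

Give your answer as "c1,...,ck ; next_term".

1,1,-1,-1 ; 108

  a_4 = 1·-1 + 1·-4 + -1·5 + -1·3 = -13
  a_5 = 1·-13 + 1·-1 + -1·-4 + -1·5 = -15
  a_6 = 1·-15 + 1·-13 + -1·-1 + -1·-4 = -23
  a_7 = 1·-23 + 1·-15 + -1·-13 + -1·-1 = -24
  a_8 = 1·-24 + 1·-23 + -1·-15 + -1·-13 = -19
  a_9 = 1·-19 + 1·-24 + -1·-23 + -1·-15 = -5
  a_10 = 1·-5 + 1·-19 + -1·-24 + -1·-23 = 23
  a_11 = 1·23 + 1·-5 + -1·-19 + -1·-24 = 61
  a_12 = 1·61 + 1·23 + -1·-5 + -1·-19 = 108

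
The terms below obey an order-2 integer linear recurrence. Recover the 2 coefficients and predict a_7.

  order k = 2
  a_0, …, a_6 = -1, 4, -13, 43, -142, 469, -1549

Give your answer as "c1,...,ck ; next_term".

-3,1 ; 5116

  a_2 = -3·4 + 1·-1 = -13
  a_3 = -3·-13 + 1·4 = 43
  a_4 = -3·43 + 1·-13 = -142
  a_5 = -3·-142 + 1·43 = 469
  a_6 = -3·469 + 1·-142 = -1549
  a_7 = -3·-1549 + 1·469 = 5116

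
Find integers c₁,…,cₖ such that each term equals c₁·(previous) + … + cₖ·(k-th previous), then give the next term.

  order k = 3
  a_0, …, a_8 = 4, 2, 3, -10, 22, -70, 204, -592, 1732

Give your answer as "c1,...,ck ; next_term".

-2,2,-2 ; -5056

  a_3 = -2·3 + 2·2 + -2·4 = -10
  a_4 = -2·-10 + 2·3 + -2·2 = 22
  a_5 = -2·22 + 2·-10 + -2·3 = -70
  a_6 = -2·-70 + 2·22 + -2·-10 = 204
  a_7 = -2·204 + 2·-70 + -2·22 = -592
  a_8 = -2·-592 + 2·204 + -2·-70 = 1732
  a_9 = -2·1732 + 2·-592 + -2·204 = -5056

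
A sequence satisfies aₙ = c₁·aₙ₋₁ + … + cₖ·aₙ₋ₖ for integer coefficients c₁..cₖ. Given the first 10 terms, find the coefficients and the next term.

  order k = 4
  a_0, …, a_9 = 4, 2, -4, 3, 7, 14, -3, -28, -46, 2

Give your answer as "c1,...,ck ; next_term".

1,-1,-2,1 ; 101

  a_4 = 1·3 + -1·-4 + -2·2 + 1·4 = 7
  a_5 = 1·7 + -1·3 + -2·-4 + 1·2 = 14
  a_6 = 1·14 + -1·7 + -2·3 + 1·-4 = -3
  a_7 = 1·-3 + -1·14 + -2·7 + 1·3 = -28
  a_8 = 1·-28 + -1·-3 + -2·14 + 1·7 = -46
  a_9 = 1·-46 + -1·-28 + -2·-3 + 1·14 = 2
  a_10 = 1·2 + -1·-46 + -2·-28 + 1·-3 = 101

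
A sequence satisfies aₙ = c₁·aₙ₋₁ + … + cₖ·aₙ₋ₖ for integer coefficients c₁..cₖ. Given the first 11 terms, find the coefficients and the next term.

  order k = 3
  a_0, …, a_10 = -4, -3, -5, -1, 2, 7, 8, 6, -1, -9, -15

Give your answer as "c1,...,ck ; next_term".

  a_3 = 1·-5 + 0·-3 + -1·-4 = -1
  a_4 = 1·-1 + 0·-5 + -1·-3 = 2
  a_5 = 1·2 + 0·-1 + -1·-5 = 7
  a_6 = 1·7 + 0·2 + -1·-1 = 8
  a_7 = 1·8 + 0·7 + -1·2 = 6
  a_8 = 1·6 + 0·8 + -1·7 = -1
  a_9 = 1·-1 + 0·6 + -1·8 = -9
  a_10 = 1·-9 + 0·-1 + -1·6 = -15
  a_11 = 1·-15 + 0·-9 + -1·-1 = -14

1,0,-1 ; -14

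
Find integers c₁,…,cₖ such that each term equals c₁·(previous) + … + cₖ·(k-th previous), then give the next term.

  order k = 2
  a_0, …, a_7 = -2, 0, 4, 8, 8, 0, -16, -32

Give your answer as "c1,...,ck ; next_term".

2,-2 ; -32

  a_2 = 2·0 + -2·-2 = 4
  a_3 = 2·4 + -2·0 = 8
  a_4 = 2·8 + -2·4 = 8
  a_5 = 2·8 + -2·8 = 0
  a_6 = 2·0 + -2·8 = -16
  a_7 = 2·-16 + -2·0 = -32
  a_8 = 2·-32 + -2·-16 = -32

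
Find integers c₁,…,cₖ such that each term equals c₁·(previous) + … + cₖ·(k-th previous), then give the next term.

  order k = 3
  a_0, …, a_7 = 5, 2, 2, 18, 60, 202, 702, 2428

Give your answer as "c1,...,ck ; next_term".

3,1,2 ; 8390

  a_3 = 3·2 + 1·2 + 2·5 = 18
  a_4 = 3·18 + 1·2 + 2·2 = 60
  a_5 = 3·60 + 1·18 + 2·2 = 202
  a_6 = 3·202 + 1·60 + 2·18 = 702
  a_7 = 3·702 + 1·202 + 2·60 = 2428
  a_8 = 3·2428 + 1·702 + 2·202 = 8390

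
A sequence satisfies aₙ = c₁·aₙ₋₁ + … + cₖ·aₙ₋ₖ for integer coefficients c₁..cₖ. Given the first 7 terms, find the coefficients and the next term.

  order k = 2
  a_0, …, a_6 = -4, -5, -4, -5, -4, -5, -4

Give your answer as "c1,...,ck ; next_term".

0,1 ; -5

  a_2 = 0·-5 + 1·-4 = -4
  a_3 = 0·-4 + 1·-5 = -5
  a_4 = 0·-5 + 1·-4 = -4
  a_5 = 0·-4 + 1·-5 = -5
  a_6 = 0·-5 + 1·-4 = -4
  a_7 = 0·-4 + 1·-5 = -5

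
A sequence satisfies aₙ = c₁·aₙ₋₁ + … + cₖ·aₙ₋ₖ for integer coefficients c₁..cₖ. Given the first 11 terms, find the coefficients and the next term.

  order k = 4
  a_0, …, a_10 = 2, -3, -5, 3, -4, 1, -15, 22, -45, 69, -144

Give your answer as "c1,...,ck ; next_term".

  a_4 = -1·3 + 1·-5 + 0·-3 + 2·2 = -4
  a_5 = -1·-4 + 1·3 + 0·-5 + 2·-3 = 1
  a_6 = -1·1 + 1·-4 + 0·3 + 2·-5 = -15
  a_7 = -1·-15 + 1·1 + 0·-4 + 2·3 = 22
  a_8 = -1·22 + 1·-15 + 0·1 + 2·-4 = -45
  a_9 = -1·-45 + 1·22 + 0·-15 + 2·1 = 69
  a_10 = -1·69 + 1·-45 + 0·22 + 2·-15 = -144
  a_11 = -1·-144 + 1·69 + 0·-45 + 2·22 = 257

-1,1,0,2 ; 257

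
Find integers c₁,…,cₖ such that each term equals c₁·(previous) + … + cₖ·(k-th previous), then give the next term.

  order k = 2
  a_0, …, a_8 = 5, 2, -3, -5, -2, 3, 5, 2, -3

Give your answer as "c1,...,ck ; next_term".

  a_2 = 1·2 + -1·5 = -3
  a_3 = 1·-3 + -1·2 = -5
  a_4 = 1·-5 + -1·-3 = -2
  a_5 = 1·-2 + -1·-5 = 3
  a_6 = 1·3 + -1·-2 = 5
  a_7 = 1·5 + -1·3 = 2
  a_8 = 1·2 + -1·5 = -3
  a_9 = 1·-3 + -1·2 = -5

1,-1 ; -5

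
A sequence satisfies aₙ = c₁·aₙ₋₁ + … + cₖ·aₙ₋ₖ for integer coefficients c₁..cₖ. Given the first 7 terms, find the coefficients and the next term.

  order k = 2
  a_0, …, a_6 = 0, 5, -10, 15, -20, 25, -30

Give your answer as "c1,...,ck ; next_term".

-2,-1 ; 35

  a_2 = -2·5 + -1·0 = -10
  a_3 = -2·-10 + -1·5 = 15
  a_4 = -2·15 + -1·-10 = -20
  a_5 = -2·-20 + -1·15 = 25
  a_6 = -2·25 + -1·-20 = -30
  a_7 = -2·-30 + -1·25 = 35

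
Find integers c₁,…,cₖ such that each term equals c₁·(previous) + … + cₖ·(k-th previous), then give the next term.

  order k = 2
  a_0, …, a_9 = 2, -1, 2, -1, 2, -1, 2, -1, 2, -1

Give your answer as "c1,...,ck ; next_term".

0,1 ; 2

  a_2 = 0·-1 + 1·2 = 2
  a_3 = 0·2 + 1·-1 = -1
  a_4 = 0·-1 + 1·2 = 2
  a_5 = 0·2 + 1·-1 = -1
  a_6 = 0·-1 + 1·2 = 2
  a_7 = 0·2 + 1·-1 = -1
  a_8 = 0·-1 + 1·2 = 2
  a_9 = 0·2 + 1·-1 = -1
  a_10 = 0·-1 + 1·2 = 2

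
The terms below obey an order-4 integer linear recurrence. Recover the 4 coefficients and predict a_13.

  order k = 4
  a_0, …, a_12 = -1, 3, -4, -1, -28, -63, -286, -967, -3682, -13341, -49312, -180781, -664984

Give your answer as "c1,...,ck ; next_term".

3,3,-3,4 ; -2442723

  a_4 = 3·-1 + 3·-4 + -3·3 + 4·-1 = -28
  a_5 = 3·-28 + 3·-1 + -3·-4 + 4·3 = -63
  a_6 = 3·-63 + 3·-28 + -3·-1 + 4·-4 = -286
  a_7 = 3·-286 + 3·-63 + -3·-28 + 4·-1 = -967
  a_8 = 3·-967 + 3·-286 + -3·-63 + 4·-28 = -3682
  a_9 = 3·-3682 + 3·-967 + -3·-286 + 4·-63 = -13341
  a_10 = 3·-13341 + 3·-3682 + -3·-967 + 4·-286 = -49312
  a_11 = 3·-49312 + 3·-13341 + -3·-3682 + 4·-967 = -180781
  a_12 = 3·-180781 + 3·-49312 + -3·-13341 + 4·-3682 = -664984
  a_13 = 3·-664984 + 3·-180781 + -3·-49312 + 4·-13341 = -2442723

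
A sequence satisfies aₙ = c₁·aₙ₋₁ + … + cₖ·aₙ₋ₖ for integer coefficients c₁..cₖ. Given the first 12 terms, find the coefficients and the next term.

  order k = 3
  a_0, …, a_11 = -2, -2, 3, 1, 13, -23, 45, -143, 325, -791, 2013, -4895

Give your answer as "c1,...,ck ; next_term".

  a_3 = -1·3 + 2·-2 + -4·-2 = 1
  a_4 = -1·1 + 2·3 + -4·-2 = 13
  a_5 = -1·13 + 2·1 + -4·3 = -23
  a_6 = -1·-23 + 2·13 + -4·1 = 45
  a_7 = -1·45 + 2·-23 + -4·13 = -143
  a_8 = -1·-143 + 2·45 + -4·-23 = 325
  a_9 = -1·325 + 2·-143 + -4·45 = -791
  a_10 = -1·-791 + 2·325 + -4·-143 = 2013
  a_11 = -1·2013 + 2·-791 + -4·325 = -4895
  a_12 = -1·-4895 + 2·2013 + -4·-791 = 12085

-1,2,-4 ; 12085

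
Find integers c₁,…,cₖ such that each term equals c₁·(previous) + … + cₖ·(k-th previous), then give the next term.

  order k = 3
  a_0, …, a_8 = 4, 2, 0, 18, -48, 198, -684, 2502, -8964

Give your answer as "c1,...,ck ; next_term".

-3,3,3 ; 32346

  a_3 = -3·0 + 3·2 + 3·4 = 18
  a_4 = -3·18 + 3·0 + 3·2 = -48
  a_5 = -3·-48 + 3·18 + 3·0 = 198
  a_6 = -3·198 + 3·-48 + 3·18 = -684
  a_7 = -3·-684 + 3·198 + 3·-48 = 2502
  a_8 = -3·2502 + 3·-684 + 3·198 = -8964
  a_9 = -3·-8964 + 3·2502 + 3·-684 = 32346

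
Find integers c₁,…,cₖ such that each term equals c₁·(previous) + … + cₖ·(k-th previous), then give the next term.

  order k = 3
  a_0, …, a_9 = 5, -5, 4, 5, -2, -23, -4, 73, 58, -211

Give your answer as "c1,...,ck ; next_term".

  a_3 = 0·4 + -3·-5 + -2·5 = 5
  a_4 = 0·5 + -3·4 + -2·-5 = -2
  a_5 = 0·-2 + -3·5 + -2·4 = -23
  a_6 = 0·-23 + -3·-2 + -2·5 = -4
  a_7 = 0·-4 + -3·-23 + -2·-2 = 73
  a_8 = 0·73 + -3·-4 + -2·-23 = 58
  a_9 = 0·58 + -3·73 + -2·-4 = -211
  a_10 = 0·-211 + -3·58 + -2·73 = -320

0,-3,-2 ; -320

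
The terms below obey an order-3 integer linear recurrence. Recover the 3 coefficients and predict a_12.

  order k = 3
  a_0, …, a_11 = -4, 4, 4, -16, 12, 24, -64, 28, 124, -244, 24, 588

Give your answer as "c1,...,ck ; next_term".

  a_3 = -1·4 + -2·4 + 1·-4 = -16
  a_4 = -1·-16 + -2·4 + 1·4 = 12
  a_5 = -1·12 + -2·-16 + 1·4 = 24
  a_6 = -1·24 + -2·12 + 1·-16 = -64
  a_7 = -1·-64 + -2·24 + 1·12 = 28
  a_8 = -1·28 + -2·-64 + 1·24 = 124
  a_9 = -1·124 + -2·28 + 1·-64 = -244
  a_10 = -1·-244 + -2·124 + 1·28 = 24
  a_11 = -1·24 + -2·-244 + 1·124 = 588
  a_12 = -1·588 + -2·24 + 1·-244 = -880

-1,-2,1 ; -880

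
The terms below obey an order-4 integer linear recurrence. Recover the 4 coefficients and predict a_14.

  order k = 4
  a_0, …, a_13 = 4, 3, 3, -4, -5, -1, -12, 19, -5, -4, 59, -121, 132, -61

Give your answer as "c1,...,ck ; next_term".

  a_4 = -1·-4 + 0·3 + 1·3 + -3·4 = -5
  a_5 = -1·-5 + 0·-4 + 1·3 + -3·3 = -1
  a_6 = -1·-1 + 0·-5 + 1·-4 + -3·3 = -12
  a_7 = -1·-12 + 0·-1 + 1·-5 + -3·-4 = 19
  a_8 = -1·19 + 0·-12 + 1·-1 + -3·-5 = -5
  a_9 = -1·-5 + 0·19 + 1·-12 + -3·-1 = -4
  a_10 = -1·-4 + 0·-5 + 1·19 + -3·-12 = 59
  a_11 = -1·59 + 0·-4 + 1·-5 + -3·19 = -121
  a_12 = -1·-121 + 0·59 + 1·-4 + -3·-5 = 132
  a_13 = -1·132 + 0·-121 + 1·59 + -3·-4 = -61
  a_14 = -1·-61 + 0·132 + 1·-121 + -3·59 = -237

-1,0,1,-3 ; -237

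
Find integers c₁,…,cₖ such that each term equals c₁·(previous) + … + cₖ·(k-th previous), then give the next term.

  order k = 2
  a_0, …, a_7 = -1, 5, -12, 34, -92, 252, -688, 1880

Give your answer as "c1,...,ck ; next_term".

-2,2 ; -5136

  a_2 = -2·5 + 2·-1 = -12
  a_3 = -2·-12 + 2·5 = 34
  a_4 = -2·34 + 2·-12 = -92
  a_5 = -2·-92 + 2·34 = 252
  a_6 = -2·252 + 2·-92 = -688
  a_7 = -2·-688 + 2·252 = 1880
  a_8 = -2·1880 + 2·-688 = -5136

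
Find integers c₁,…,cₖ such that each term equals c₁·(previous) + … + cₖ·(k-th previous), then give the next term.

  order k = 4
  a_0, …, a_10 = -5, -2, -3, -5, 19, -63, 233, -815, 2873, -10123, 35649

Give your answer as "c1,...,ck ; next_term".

-3,2,0,-2 ; -125563

  a_4 = -3·-5 + 2·-3 + 0·-2 + -2·-5 = 19
  a_5 = -3·19 + 2·-5 + 0·-3 + -2·-2 = -63
  a_6 = -3·-63 + 2·19 + 0·-5 + -2·-3 = 233
  a_7 = -3·233 + 2·-63 + 0·19 + -2·-5 = -815
  a_8 = -3·-815 + 2·233 + 0·-63 + -2·19 = 2873
  a_9 = -3·2873 + 2·-815 + 0·233 + -2·-63 = -10123
  a_10 = -3·-10123 + 2·2873 + 0·-815 + -2·233 = 35649
  a_11 = -3·35649 + 2·-10123 + 0·2873 + -2·-815 = -125563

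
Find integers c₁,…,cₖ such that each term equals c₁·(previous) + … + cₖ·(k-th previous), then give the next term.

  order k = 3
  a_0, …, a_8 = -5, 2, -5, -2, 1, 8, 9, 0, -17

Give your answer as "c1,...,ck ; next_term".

  a_3 = 1·-5 + -1·2 + -1·-5 = -2
  a_4 = 1·-2 + -1·-5 + -1·2 = 1
  a_5 = 1·1 + -1·-2 + -1·-5 = 8
  a_6 = 1·8 + -1·1 + -1·-2 = 9
  a_7 = 1·9 + -1·8 + -1·1 = 0
  a_8 = 1·0 + -1·9 + -1·8 = -17
  a_9 = 1·-17 + -1·0 + -1·9 = -26

1,-1,-1 ; -26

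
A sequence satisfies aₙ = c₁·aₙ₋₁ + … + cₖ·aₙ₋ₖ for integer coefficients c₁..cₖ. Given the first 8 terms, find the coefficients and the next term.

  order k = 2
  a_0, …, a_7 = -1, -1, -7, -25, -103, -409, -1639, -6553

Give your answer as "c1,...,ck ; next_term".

  a_2 = 3·-1 + 4·-1 = -7
  a_3 = 3·-7 + 4·-1 = -25
  a_4 = 3·-25 + 4·-7 = -103
  a_5 = 3·-103 + 4·-25 = -409
  a_6 = 3·-409 + 4·-103 = -1639
  a_7 = 3·-1639 + 4·-409 = -6553
  a_8 = 3·-6553 + 4·-1639 = -26215

3,4 ; -26215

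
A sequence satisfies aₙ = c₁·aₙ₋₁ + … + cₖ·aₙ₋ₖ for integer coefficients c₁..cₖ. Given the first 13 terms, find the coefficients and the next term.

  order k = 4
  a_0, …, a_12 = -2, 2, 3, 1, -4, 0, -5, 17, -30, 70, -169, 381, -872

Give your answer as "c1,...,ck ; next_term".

  a_4 = -2·1 + 0·3 + -2·2 + -1·-2 = -4
  a_5 = -2·-4 + 0·1 + -2·3 + -1·2 = 0
  a_6 = -2·0 + 0·-4 + -2·1 + -1·3 = -5
  a_7 = -2·-5 + 0·0 + -2·-4 + -1·1 = 17
  a_8 = -2·17 + 0·-5 + -2·0 + -1·-4 = -30
  a_9 = -2·-30 + 0·17 + -2·-5 + -1·0 = 70
  a_10 = -2·70 + 0·-30 + -2·17 + -1·-5 = -169
  a_11 = -2·-169 + 0·70 + -2·-30 + -1·17 = 381
  a_12 = -2·381 + 0·-169 + -2·70 + -1·-30 = -872
  a_13 = -2·-872 + 0·381 + -2·-169 + -1·70 = 2012

-2,0,-2,-1 ; 2012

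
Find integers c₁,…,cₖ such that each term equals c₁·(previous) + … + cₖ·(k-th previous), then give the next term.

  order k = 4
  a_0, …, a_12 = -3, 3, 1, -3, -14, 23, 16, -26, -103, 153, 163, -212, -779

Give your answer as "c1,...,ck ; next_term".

  a_4 = -1·-3 + -2·1 + -3·3 + 2·-3 = -14
  a_5 = -1·-14 + -2·-3 + -3·1 + 2·3 = 23
  a_6 = -1·23 + -2·-14 + -3·-3 + 2·1 = 16
  a_7 = -1·16 + -2·23 + -3·-14 + 2·-3 = -26
  a_8 = -1·-26 + -2·16 + -3·23 + 2·-14 = -103
  a_9 = -1·-103 + -2·-26 + -3·16 + 2·23 = 153
  a_10 = -1·153 + -2·-103 + -3·-26 + 2·16 = 163
  a_11 = -1·163 + -2·153 + -3·-103 + 2·-26 = -212
  a_12 = -1·-212 + -2·163 + -3·153 + 2·-103 = -779
  a_13 = -1·-779 + -2·-212 + -3·163 + 2·153 = 1020

-1,-2,-3,2 ; 1020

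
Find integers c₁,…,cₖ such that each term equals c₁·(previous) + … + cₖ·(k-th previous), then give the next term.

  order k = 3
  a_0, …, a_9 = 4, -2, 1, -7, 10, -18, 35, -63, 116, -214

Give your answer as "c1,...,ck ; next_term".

-1,1,-1 ; 393

  a_3 = -1·1 + 1·-2 + -1·4 = -7
  a_4 = -1·-7 + 1·1 + -1·-2 = 10
  a_5 = -1·10 + 1·-7 + -1·1 = -18
  a_6 = -1·-18 + 1·10 + -1·-7 = 35
  a_7 = -1·35 + 1·-18 + -1·10 = -63
  a_8 = -1·-63 + 1·35 + -1·-18 = 116
  a_9 = -1·116 + 1·-63 + -1·35 = -214
  a_10 = -1·-214 + 1·116 + -1·-63 = 393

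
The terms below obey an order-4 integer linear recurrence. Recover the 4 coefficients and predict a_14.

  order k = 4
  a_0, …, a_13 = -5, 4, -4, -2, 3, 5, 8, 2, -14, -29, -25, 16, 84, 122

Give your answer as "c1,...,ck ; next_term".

  a_4 = 1·-2 + -1·-4 + -1·4 + -1·-5 = 3
  a_5 = 1·3 + -1·-2 + -1·-4 + -1·4 = 5
  a_6 = 1·5 + -1·3 + -1·-2 + -1·-4 = 8
  a_7 = 1·8 + -1·5 + -1·3 + -1·-2 = 2
  a_8 = 1·2 + -1·8 + -1·5 + -1·3 = -14
  a_9 = 1·-14 + -1·2 + -1·8 + -1·5 = -29
  a_10 = 1·-29 + -1·-14 + -1·2 + -1·8 = -25
  a_11 = 1·-25 + -1·-29 + -1·-14 + -1·2 = 16
  a_12 = 1·16 + -1·-25 + -1·-29 + -1·-14 = 84
  a_13 = 1·84 + -1·16 + -1·-25 + -1·-29 = 122
  a_14 = 1·122 + -1·84 + -1·16 + -1·-25 = 47

1,-1,-1,-1 ; 47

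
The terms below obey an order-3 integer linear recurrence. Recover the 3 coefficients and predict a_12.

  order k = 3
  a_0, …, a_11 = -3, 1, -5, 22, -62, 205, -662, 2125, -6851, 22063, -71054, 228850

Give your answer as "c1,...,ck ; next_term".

  a_3 = -2·-5 + 3·1 + -3·-3 = 22
  a_4 = -2·22 + 3·-5 + -3·1 = -62
  a_5 = -2·-62 + 3·22 + -3·-5 = 205
  a_6 = -2·205 + 3·-62 + -3·22 = -662
  a_7 = -2·-662 + 3·205 + -3·-62 = 2125
  a_8 = -2·2125 + 3·-662 + -3·205 = -6851
  a_9 = -2·-6851 + 3·2125 + -3·-662 = 22063
  a_10 = -2·22063 + 3·-6851 + -3·2125 = -71054
  a_11 = -2·-71054 + 3·22063 + -3·-6851 = 228850
  a_12 = -2·228850 + 3·-71054 + -3·22063 = -737051

-2,3,-3 ; -737051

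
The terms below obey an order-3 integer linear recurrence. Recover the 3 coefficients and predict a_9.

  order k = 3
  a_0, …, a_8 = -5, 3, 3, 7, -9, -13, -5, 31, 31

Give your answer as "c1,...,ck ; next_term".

  a_3 = 0·3 + -1·3 + -2·-5 = 7
  a_4 = 0·7 + -1·3 + -2·3 = -9
  a_5 = 0·-9 + -1·7 + -2·3 = -13
  a_6 = 0·-13 + -1·-9 + -2·7 = -5
  a_7 = 0·-5 + -1·-13 + -2·-9 = 31
  a_8 = 0·31 + -1·-5 + -2·-13 = 31
  a_9 = 0·31 + -1·31 + -2·-5 = -21

0,-1,-2 ; -21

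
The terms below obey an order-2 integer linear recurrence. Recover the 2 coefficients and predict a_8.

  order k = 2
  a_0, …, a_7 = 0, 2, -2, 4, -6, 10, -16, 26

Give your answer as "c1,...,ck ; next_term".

-1,1 ; -42

  a_2 = -1·2 + 1·0 = -2
  a_3 = -1·-2 + 1·2 = 4
  a_4 = -1·4 + 1·-2 = -6
  a_5 = -1·-6 + 1·4 = 10
  a_6 = -1·10 + 1·-6 = -16
  a_7 = -1·-16 + 1·10 = 26
  a_8 = -1·26 + 1·-16 = -42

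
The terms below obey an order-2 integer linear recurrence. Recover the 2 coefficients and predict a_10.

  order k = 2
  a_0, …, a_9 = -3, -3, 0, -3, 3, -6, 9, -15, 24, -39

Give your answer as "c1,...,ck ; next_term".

-1,1 ; 63

  a_2 = -1·-3 + 1·-3 = 0
  a_3 = -1·0 + 1·-3 = -3
  a_4 = -1·-3 + 1·0 = 3
  a_5 = -1·3 + 1·-3 = -6
  a_6 = -1·-6 + 1·3 = 9
  a_7 = -1·9 + 1·-6 = -15
  a_8 = -1·-15 + 1·9 = 24
  a_9 = -1·24 + 1·-15 = -39
  a_10 = -1·-39 + 1·24 = 63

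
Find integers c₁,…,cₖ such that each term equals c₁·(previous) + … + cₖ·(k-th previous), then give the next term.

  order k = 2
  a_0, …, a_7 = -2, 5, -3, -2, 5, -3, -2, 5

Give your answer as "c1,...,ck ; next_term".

-1,-1 ; -3

  a_2 = -1·5 + -1·-2 = -3
  a_3 = -1·-3 + -1·5 = -2
  a_4 = -1·-2 + -1·-3 = 5
  a_5 = -1·5 + -1·-2 = -3
  a_6 = -1·-3 + -1·5 = -2
  a_7 = -1·-2 + -1·-3 = 5
  a_8 = -1·5 + -1·-2 = -3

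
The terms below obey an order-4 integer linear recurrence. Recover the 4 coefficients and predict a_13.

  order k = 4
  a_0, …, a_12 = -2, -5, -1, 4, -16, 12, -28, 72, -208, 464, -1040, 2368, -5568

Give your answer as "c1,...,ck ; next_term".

-2,0,0,4 ; 12992

  a_4 = -2·4 + 0·-1 + 0·-5 + 4·-2 = -16
  a_5 = -2·-16 + 0·4 + 0·-1 + 4·-5 = 12
  a_6 = -2·12 + 0·-16 + 0·4 + 4·-1 = -28
  a_7 = -2·-28 + 0·12 + 0·-16 + 4·4 = 72
  a_8 = -2·72 + 0·-28 + 0·12 + 4·-16 = -208
  a_9 = -2·-208 + 0·72 + 0·-28 + 4·12 = 464
  a_10 = -2·464 + 0·-208 + 0·72 + 4·-28 = -1040
  a_11 = -2·-1040 + 0·464 + 0·-208 + 4·72 = 2368
  a_12 = -2·2368 + 0·-1040 + 0·464 + 4·-208 = -5568
  a_13 = -2·-5568 + 0·2368 + 0·-1040 + 4·464 = 12992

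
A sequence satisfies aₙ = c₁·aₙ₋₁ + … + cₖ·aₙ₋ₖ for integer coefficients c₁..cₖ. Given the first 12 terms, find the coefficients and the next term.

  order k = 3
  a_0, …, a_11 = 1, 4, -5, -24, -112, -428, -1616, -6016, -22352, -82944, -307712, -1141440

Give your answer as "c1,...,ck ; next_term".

4,0,-4 ; -4233984

  a_3 = 4·-5 + 0·4 + -4·1 = -24
  a_4 = 4·-24 + 0·-5 + -4·4 = -112
  a_5 = 4·-112 + 0·-24 + -4·-5 = -428
  a_6 = 4·-428 + 0·-112 + -4·-24 = -1616
  a_7 = 4·-1616 + 0·-428 + -4·-112 = -6016
  a_8 = 4·-6016 + 0·-1616 + -4·-428 = -22352
  a_9 = 4·-22352 + 0·-6016 + -4·-1616 = -82944
  a_10 = 4·-82944 + 0·-22352 + -4·-6016 = -307712
  a_11 = 4·-307712 + 0·-82944 + -4·-22352 = -1141440
  a_12 = 4·-1141440 + 0·-307712 + -4·-82944 = -4233984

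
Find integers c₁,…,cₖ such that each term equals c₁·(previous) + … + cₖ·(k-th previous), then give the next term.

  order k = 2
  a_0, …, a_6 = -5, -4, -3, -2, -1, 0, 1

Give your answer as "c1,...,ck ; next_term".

2,-1 ; 2

  a_2 = 2·-4 + -1·-5 = -3
  a_3 = 2·-3 + -1·-4 = -2
  a_4 = 2·-2 + -1·-3 = -1
  a_5 = 2·-1 + -1·-2 = 0
  a_6 = 2·0 + -1·-1 = 1
  a_7 = 2·1 + -1·0 = 2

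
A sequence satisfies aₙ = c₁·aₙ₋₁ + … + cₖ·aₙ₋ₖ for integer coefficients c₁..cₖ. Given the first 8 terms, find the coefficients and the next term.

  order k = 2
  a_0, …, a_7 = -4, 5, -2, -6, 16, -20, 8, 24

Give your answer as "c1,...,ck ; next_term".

-2,-2 ; -64

  a_2 = -2·5 + -2·-4 = -2
  a_3 = -2·-2 + -2·5 = -6
  a_4 = -2·-6 + -2·-2 = 16
  a_5 = -2·16 + -2·-6 = -20
  a_6 = -2·-20 + -2·16 = 8
  a_7 = -2·8 + -2·-20 = 24
  a_8 = -2·24 + -2·8 = -64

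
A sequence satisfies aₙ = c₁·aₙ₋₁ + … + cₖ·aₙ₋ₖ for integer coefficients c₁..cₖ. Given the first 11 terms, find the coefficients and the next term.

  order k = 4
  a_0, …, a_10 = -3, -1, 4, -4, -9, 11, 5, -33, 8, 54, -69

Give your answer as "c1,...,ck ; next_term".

0,-1,2,1 ; -71

  a_4 = 0·-4 + -1·4 + 2·-1 + 1·-3 = -9
  a_5 = 0·-9 + -1·-4 + 2·4 + 1·-1 = 11
  a_6 = 0·11 + -1·-9 + 2·-4 + 1·4 = 5
  a_7 = 0·5 + -1·11 + 2·-9 + 1·-4 = -33
  a_8 = 0·-33 + -1·5 + 2·11 + 1·-9 = 8
  a_9 = 0·8 + -1·-33 + 2·5 + 1·11 = 54
  a_10 = 0·54 + -1·8 + 2·-33 + 1·5 = -69
  a_11 = 0·-69 + -1·54 + 2·8 + 1·-33 = -71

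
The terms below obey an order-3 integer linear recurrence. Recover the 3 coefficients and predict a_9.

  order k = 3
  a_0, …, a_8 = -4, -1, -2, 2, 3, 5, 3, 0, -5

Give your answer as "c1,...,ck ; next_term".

  a_3 = 1·-2 + 0·-1 + -1·-4 = 2
  a_4 = 1·2 + 0·-2 + -1·-1 = 3
  a_5 = 1·3 + 0·2 + -1·-2 = 5
  a_6 = 1·5 + 0·3 + -1·2 = 3
  a_7 = 1·3 + 0·5 + -1·3 = 0
  a_8 = 1·0 + 0·3 + -1·5 = -5
  a_9 = 1·-5 + 0·0 + -1·3 = -8

1,0,-1 ; -8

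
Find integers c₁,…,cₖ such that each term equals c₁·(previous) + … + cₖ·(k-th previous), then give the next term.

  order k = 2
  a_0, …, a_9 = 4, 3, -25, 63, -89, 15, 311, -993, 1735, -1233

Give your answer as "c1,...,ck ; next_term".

  a_2 = -3·3 + -4·4 = -25
  a_3 = -3·-25 + -4·3 = 63
  a_4 = -3·63 + -4·-25 = -89
  a_5 = -3·-89 + -4·63 = 15
  a_6 = -3·15 + -4·-89 = 311
  a_7 = -3·311 + -4·15 = -993
  a_8 = -3·-993 + -4·311 = 1735
  a_9 = -3·1735 + -4·-993 = -1233
  a_10 = -3·-1233 + -4·1735 = -3241

-3,-4 ; -3241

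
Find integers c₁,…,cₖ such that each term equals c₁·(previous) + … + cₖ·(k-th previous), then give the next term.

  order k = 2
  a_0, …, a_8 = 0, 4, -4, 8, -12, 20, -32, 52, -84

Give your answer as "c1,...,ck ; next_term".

  a_2 = -1·4 + 1·0 = -4
  a_3 = -1·-4 + 1·4 = 8
  a_4 = -1·8 + 1·-4 = -12
  a_5 = -1·-12 + 1·8 = 20
  a_6 = -1·20 + 1·-12 = -32
  a_7 = -1·-32 + 1·20 = 52
  a_8 = -1·52 + 1·-32 = -84
  a_9 = -1·-84 + 1·52 = 136

-1,1 ; 136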